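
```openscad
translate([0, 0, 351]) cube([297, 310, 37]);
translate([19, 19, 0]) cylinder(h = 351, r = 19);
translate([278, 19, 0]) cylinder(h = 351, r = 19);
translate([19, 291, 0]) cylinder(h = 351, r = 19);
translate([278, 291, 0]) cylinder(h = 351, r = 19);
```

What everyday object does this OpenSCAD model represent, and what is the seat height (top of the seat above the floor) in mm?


A stool. The seat height is 388 mm.

A 297×310×37 slab at z = 351 on four corner cylinders — a stool. The seat top is 351 + 37 = 388 mm.


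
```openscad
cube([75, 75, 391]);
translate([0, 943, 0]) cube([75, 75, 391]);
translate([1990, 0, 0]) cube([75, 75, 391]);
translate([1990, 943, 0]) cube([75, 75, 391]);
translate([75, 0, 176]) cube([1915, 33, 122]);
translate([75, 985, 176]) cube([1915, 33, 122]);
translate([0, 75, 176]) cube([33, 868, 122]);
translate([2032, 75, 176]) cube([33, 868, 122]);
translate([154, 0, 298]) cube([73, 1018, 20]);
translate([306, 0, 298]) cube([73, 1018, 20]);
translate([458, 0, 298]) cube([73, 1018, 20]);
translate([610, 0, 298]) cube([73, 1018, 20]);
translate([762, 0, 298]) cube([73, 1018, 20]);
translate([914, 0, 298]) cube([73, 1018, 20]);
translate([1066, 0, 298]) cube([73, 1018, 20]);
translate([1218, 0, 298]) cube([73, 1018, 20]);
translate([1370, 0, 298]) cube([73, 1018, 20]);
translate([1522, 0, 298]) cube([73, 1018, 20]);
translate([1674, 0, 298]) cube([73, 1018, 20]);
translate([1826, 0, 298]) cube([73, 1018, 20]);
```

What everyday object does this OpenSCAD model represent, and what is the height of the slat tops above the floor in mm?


A bed frame. The slat-top height is 318 mm.

Four posts, four rails, and a row of slats — a bed frame. Slats sit on the rails at z = 176 + 122 = 298; with slat thickness 20, the top is 318 mm.


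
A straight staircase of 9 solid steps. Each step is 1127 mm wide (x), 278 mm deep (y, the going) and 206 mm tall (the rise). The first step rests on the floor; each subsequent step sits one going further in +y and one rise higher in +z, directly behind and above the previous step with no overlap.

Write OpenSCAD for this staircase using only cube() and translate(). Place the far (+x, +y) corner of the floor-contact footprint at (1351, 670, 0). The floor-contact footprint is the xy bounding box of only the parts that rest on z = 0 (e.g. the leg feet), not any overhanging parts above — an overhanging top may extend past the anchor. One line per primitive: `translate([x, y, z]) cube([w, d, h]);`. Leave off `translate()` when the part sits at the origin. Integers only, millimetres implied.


translate([224, 392, 0]) cube([1127, 278, 206]);
translate([224, 670, 206]) cube([1127, 278, 206]);
translate([224, 948, 412]) cube([1127, 278, 206]);
translate([224, 1226, 618]) cube([1127, 278, 206]);
translate([224, 1504, 824]) cube([1127, 278, 206]);
translate([224, 1782, 1030]) cube([1127, 278, 206]);
translate([224, 2060, 1236]) cube([1127, 278, 206]);
translate([224, 2338, 1442]) cube([1127, 278, 206]);
translate([224, 2616, 1648]) cube([1127, 278, 206]);


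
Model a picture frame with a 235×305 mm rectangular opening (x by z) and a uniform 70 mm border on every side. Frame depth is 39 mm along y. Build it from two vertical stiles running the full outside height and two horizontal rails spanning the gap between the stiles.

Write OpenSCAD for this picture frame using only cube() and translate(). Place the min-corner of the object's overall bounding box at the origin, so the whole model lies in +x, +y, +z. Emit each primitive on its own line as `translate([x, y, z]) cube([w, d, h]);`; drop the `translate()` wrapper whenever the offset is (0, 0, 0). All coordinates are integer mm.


cube([70, 39, 445]);
translate([305, 0, 0]) cube([70, 39, 445]);
translate([70, 0, 0]) cube([235, 39, 70]);
translate([70, 0, 375]) cube([235, 39, 70]);


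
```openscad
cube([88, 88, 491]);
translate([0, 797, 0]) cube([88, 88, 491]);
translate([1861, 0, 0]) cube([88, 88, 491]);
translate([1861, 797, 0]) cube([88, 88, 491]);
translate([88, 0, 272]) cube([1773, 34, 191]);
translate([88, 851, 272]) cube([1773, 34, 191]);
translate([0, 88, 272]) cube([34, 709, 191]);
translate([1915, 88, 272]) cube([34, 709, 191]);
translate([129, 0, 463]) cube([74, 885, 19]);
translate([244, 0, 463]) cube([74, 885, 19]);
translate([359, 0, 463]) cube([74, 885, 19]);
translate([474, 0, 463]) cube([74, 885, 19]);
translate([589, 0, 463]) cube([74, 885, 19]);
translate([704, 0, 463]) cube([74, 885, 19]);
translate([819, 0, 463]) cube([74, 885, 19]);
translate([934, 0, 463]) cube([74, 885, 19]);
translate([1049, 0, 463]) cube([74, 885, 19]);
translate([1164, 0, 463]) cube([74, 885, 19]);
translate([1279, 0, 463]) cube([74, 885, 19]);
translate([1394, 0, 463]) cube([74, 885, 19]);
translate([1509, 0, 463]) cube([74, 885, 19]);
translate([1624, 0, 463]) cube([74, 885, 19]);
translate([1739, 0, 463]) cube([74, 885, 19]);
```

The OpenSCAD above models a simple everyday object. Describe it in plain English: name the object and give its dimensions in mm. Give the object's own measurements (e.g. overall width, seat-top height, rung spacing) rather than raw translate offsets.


A bed frame 1949 mm long (x) by 885 mm wide (y). Four 88×88 mm corner posts, 491 mm tall, at the corners of the footprint. Four rails of 34 mm thickness and 191 mm height run between adjacent posts with their undersides at z = 272 mm, their outer faces flush with the outside of the frame (the two x-running rails run between the posts' inner faces; the two y-running rails run between the posts' inner faces). 15 slats, each 74 mm wide (x) and 19 mm thick, lie across the top of the two x-running rails, running the full 885 mm width of the frame in y; along x they sit between the end posts with a 41 mm gap after the −x posts and between neighbouring slats, leaving 48 mm before the +x posts.


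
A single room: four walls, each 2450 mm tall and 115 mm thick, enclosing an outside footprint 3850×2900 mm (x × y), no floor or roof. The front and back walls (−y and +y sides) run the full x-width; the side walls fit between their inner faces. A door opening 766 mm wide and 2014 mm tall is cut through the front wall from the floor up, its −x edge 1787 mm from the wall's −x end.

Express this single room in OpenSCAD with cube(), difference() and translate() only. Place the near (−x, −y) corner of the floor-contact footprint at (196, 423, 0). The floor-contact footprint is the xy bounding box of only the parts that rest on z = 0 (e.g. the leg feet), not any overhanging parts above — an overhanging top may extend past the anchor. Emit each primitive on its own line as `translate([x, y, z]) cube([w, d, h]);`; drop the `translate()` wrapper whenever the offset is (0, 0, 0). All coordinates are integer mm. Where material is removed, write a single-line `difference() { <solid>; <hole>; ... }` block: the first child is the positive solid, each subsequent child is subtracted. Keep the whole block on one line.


difference() { translate([196, 423, 0]) cube([3850, 115, 2450]); translate([1983, 423, 0]) cube([766, 115, 2014]); }
translate([196, 3208, 0]) cube([3850, 115, 2450]);
translate([196, 538, 0]) cube([115, 2670, 2450]);
translate([3931, 538, 0]) cube([115, 2670, 2450]);


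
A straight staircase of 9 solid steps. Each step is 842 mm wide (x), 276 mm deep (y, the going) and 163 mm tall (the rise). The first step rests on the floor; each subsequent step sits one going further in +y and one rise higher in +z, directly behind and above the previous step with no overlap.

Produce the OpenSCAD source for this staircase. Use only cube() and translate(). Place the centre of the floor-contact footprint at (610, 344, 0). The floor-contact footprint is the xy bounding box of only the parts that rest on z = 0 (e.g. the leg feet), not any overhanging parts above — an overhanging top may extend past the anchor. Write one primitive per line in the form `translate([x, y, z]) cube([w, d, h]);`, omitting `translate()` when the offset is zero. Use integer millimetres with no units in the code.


translate([189, 206, 0]) cube([842, 276, 163]);
translate([189, 482, 163]) cube([842, 276, 163]);
translate([189, 758, 326]) cube([842, 276, 163]);
translate([189, 1034, 489]) cube([842, 276, 163]);
translate([189, 1310, 652]) cube([842, 276, 163]);
translate([189, 1586, 815]) cube([842, 276, 163]);
translate([189, 1862, 978]) cube([842, 276, 163]);
translate([189, 2138, 1141]) cube([842, 276, 163]);
translate([189, 2414, 1304]) cube([842, 276, 163]);


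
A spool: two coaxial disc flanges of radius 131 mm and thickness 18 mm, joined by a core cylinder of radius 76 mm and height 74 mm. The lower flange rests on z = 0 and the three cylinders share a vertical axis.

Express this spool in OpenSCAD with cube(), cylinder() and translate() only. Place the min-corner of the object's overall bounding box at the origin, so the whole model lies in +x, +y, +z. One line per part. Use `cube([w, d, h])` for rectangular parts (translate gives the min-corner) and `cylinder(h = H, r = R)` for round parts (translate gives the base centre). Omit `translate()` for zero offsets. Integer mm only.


translate([131, 131, 0]) cylinder(h = 18, r = 131);
translate([131, 131, 18]) cylinder(h = 74, r = 76);
translate([131, 131, 92]) cylinder(h = 18, r = 131);


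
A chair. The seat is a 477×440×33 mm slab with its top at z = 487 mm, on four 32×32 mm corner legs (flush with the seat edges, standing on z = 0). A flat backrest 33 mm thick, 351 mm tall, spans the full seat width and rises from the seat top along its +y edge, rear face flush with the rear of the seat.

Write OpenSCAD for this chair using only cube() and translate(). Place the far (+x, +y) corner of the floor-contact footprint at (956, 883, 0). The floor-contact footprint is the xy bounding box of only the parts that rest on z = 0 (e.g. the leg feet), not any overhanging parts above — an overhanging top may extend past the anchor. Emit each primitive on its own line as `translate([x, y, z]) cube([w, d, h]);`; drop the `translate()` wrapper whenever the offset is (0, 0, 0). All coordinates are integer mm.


translate([479, 443, 454]) cube([477, 440, 33]);
translate([479, 443, 0]) cube([32, 32, 454]);
translate([924, 443, 0]) cube([32, 32, 454]);
translate([479, 851, 0]) cube([32, 32, 454]);
translate([924, 851, 0]) cube([32, 32, 454]);
translate([479, 850, 487]) cube([477, 33, 351]);


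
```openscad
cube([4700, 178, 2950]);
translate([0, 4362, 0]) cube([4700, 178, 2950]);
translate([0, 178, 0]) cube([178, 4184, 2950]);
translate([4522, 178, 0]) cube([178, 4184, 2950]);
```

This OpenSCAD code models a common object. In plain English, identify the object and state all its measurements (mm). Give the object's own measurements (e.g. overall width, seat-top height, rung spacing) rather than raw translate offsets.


The wall frame of a small rectangular building: four walls, each 2950 mm tall and 178 mm thick, enclosing a footprint 4700 mm (x) by 4540 mm (y) outside-to-outside, with no floor or roof. The front and back walls (the −y and +y sides) span the full width; the two side walls fit between them.


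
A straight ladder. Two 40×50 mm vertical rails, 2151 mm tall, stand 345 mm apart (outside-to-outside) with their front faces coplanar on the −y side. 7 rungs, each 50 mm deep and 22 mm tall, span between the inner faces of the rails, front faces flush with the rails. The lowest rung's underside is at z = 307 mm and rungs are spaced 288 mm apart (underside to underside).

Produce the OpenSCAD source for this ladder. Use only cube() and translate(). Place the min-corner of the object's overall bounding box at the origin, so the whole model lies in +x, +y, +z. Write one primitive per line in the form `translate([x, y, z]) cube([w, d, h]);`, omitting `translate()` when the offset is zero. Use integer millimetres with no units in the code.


cube([40, 50, 2151]);
translate([305, 0, 0]) cube([40, 50, 2151]);
translate([40, 0, 307]) cube([265, 50, 22]);
translate([40, 0, 595]) cube([265, 50, 22]);
translate([40, 0, 883]) cube([265, 50, 22]);
translate([40, 0, 1171]) cube([265, 50, 22]);
translate([40, 0, 1459]) cube([265, 50, 22]);
translate([40, 0, 1747]) cube([265, 50, 22]);
translate([40, 0, 2035]) cube([265, 50, 22]);


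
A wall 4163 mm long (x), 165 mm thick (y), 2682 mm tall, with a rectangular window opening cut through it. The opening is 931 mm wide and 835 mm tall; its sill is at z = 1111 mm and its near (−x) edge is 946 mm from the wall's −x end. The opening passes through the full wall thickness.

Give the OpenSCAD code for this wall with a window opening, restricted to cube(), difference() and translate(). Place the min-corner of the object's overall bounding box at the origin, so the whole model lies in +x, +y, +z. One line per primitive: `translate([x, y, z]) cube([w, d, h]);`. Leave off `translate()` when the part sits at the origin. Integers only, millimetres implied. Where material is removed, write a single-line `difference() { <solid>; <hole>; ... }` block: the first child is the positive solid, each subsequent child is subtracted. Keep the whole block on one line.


difference() { cube([4163, 165, 2682]); translate([946, 0, 1111]) cube([931, 165, 835]); }


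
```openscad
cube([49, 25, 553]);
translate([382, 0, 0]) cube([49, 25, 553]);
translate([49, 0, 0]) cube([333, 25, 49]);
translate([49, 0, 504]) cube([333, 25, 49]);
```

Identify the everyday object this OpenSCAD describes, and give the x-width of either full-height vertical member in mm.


A picture frame. The border width is 49 mm.

Four thin pieces enclosing a rectangular opening — a picture frame. The two full-height stiles are 553 mm tall; the top rail sits at z = 504 and is 49 mm tall, so the border above the opening is 553 − 504 = 49 mm, matching the stile x-width.


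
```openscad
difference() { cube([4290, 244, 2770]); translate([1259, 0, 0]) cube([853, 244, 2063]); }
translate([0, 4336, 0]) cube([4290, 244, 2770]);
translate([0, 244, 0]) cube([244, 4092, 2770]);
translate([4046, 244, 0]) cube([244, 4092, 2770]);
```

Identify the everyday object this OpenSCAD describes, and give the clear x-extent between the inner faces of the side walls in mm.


A single room. The interior width is 3802 mm.

Four walls enclosing a rectangle with a door in the front wall — a room. Outside width 4290 minus two 244 mm walls gives 3802 mm.


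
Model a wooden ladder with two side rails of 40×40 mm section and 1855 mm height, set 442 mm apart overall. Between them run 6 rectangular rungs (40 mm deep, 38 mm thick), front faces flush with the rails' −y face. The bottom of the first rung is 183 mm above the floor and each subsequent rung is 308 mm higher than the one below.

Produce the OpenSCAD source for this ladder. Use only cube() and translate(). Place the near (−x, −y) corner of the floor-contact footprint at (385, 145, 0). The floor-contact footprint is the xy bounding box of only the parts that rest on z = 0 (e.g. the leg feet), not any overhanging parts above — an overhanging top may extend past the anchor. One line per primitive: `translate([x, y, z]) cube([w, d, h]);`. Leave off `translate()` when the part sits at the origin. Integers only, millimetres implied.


// rung span = 442 - 2*40 = 362
// rung[k] z = 183 + k*308
translate([385, 145, 0]) cube([40, 40, 1855]);
translate([787, 145, 0]) cube([40, 40, 1855]);
translate([425, 145, 183]) cube([362, 40, 38]);
translate([425, 145, 491]) cube([362, 40, 38]);
translate([425, 145, 799]) cube([362, 40, 38]);
translate([425, 145, 1107]) cube([362, 40, 38]);
translate([425, 145, 1415]) cube([362, 40, 38]);
translate([425, 145, 1723]) cube([362, 40, 38]);


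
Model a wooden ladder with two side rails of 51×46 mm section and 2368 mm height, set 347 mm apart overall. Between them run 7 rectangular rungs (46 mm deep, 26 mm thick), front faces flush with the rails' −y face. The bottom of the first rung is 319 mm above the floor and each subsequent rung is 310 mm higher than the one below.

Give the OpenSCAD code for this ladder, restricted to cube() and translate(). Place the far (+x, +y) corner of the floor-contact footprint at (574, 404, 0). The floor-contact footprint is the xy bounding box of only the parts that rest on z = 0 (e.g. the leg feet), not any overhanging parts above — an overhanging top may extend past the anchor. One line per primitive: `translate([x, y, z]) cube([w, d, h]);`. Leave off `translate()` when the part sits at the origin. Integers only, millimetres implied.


translate([227, 358, 0]) cube([51, 46, 2368]);
translate([523, 358, 0]) cube([51, 46, 2368]);
translate([278, 358, 319]) cube([245, 46, 26]);
translate([278, 358, 629]) cube([245, 46, 26]);
translate([278, 358, 939]) cube([245, 46, 26]);
translate([278, 358, 1249]) cube([245, 46, 26]);
translate([278, 358, 1559]) cube([245, 46, 26]);
translate([278, 358, 1869]) cube([245, 46, 26]);
translate([278, 358, 2179]) cube([245, 46, 26]);


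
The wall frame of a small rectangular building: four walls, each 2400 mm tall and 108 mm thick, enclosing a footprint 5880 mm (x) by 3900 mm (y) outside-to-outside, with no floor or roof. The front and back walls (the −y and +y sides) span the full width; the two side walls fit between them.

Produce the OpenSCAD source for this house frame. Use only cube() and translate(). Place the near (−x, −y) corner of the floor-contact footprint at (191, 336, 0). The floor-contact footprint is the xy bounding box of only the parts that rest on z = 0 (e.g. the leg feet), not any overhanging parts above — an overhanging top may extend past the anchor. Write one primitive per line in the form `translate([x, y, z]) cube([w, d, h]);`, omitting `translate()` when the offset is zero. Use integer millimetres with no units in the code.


translate([191, 336, 0]) cube([5880, 108, 2400]);
translate([191, 4128, 0]) cube([5880, 108, 2400]);
translate([191, 444, 0]) cube([108, 3684, 2400]);
translate([5963, 444, 0]) cube([108, 3684, 2400]);


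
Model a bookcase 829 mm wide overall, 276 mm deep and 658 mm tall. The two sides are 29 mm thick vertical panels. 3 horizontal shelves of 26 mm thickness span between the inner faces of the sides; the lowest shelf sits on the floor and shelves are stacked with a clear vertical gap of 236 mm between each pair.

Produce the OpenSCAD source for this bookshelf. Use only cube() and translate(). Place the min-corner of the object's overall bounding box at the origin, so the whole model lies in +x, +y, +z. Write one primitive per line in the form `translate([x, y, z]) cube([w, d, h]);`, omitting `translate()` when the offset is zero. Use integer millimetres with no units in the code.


cube([29, 276, 658]);
translate([800, 0, 0]) cube([29, 276, 658]);
translate([29, 0, 0]) cube([771, 276, 26]);
translate([29, 0, 262]) cube([771, 276, 26]);
translate([29, 0, 524]) cube([771, 276, 26]);


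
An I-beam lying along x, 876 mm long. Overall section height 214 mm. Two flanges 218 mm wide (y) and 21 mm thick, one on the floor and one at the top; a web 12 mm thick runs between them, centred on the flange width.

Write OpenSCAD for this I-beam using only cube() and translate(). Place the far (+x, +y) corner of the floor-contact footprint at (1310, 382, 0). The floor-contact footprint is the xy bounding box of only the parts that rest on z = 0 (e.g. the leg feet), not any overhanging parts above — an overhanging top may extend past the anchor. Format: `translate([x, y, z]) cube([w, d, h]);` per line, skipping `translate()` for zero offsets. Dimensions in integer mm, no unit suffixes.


translate([434, 164, 0]) cube([876, 218, 21]);
translate([434, 267, 21]) cube([876, 12, 172]);
translate([434, 164, 193]) cube([876, 218, 21]);


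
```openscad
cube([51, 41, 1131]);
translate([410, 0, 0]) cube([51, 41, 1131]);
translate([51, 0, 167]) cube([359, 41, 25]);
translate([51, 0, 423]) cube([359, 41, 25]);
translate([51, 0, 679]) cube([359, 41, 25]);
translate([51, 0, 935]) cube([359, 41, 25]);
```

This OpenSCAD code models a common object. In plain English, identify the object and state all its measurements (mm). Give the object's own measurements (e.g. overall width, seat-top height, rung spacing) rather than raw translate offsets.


A straight ladder. Two 51×41 mm vertical rails, 1131 mm tall, stand 461 mm apart (outside-to-outside) with their front faces coplanar on the −y side. 4 rungs, each 41 mm deep and 25 mm tall, span between the inner faces of the rails, front faces flush with the rails. The lowest rung's underside is at z = 167 mm and rungs are spaced 256 mm apart (underside to underside).


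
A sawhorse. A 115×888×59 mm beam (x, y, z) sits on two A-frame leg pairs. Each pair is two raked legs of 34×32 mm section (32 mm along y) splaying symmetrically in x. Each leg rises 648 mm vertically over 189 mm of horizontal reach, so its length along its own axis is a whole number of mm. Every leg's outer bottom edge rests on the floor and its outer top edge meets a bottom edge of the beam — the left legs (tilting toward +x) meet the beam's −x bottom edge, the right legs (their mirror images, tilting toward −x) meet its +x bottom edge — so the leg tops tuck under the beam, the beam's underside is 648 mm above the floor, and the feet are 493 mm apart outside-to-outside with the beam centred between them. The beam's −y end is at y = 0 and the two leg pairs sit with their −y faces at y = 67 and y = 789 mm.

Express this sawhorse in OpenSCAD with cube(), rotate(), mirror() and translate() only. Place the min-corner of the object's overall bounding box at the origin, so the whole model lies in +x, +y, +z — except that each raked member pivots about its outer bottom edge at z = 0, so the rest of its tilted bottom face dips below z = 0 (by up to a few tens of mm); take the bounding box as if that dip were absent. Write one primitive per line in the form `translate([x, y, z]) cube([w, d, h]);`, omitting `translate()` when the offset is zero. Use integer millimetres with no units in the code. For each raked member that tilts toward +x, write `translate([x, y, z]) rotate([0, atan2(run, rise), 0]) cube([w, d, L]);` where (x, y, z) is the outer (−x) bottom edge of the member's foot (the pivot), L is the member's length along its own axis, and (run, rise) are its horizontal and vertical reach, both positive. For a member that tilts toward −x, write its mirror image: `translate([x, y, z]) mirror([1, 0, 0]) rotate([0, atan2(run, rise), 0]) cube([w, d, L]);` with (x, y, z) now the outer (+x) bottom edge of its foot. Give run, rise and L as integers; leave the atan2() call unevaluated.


translate([189, 0, 648]) cube([115, 888, 59]);
translate([0, 67, 0]) rotate([0, atan2(189, 648), 0]) cube([34, 32, 675]);
translate([493, 67, 0]) mirror([1, 0, 0]) rotate([0, atan2(189, 648), 0]) cube([34, 32, 675]);
translate([0, 789, 0]) rotate([0, atan2(189, 648), 0]) cube([34, 32, 675]);
translate([493, 789, 0]) mirror([1, 0, 0]) rotate([0, atan2(189, 648), 0]) cube([34, 32, 675]);


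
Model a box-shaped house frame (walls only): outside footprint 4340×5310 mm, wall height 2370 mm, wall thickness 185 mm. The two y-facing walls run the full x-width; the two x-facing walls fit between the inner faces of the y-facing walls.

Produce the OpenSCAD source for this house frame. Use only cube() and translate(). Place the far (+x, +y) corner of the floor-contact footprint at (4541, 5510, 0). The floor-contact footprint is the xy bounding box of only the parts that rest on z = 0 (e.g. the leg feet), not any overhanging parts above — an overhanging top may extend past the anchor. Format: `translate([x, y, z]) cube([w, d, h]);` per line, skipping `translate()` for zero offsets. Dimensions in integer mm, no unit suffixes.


translate([201, 200, 0]) cube([4340, 185, 2370]);
translate([201, 5325, 0]) cube([4340, 185, 2370]);
translate([201, 385, 0]) cube([185, 4940, 2370]);
translate([4356, 385, 0]) cube([185, 4940, 2370]);


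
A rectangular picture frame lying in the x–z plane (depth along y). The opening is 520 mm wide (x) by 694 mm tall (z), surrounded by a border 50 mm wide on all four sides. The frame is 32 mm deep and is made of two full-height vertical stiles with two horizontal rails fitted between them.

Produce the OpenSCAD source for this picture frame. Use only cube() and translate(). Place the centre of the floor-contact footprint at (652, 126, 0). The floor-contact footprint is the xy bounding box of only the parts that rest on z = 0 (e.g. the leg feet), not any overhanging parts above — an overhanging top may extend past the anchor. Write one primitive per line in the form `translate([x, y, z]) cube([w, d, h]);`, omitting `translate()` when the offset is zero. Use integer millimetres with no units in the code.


translate([342, 110, 0]) cube([50, 32, 794]);
translate([912, 110, 0]) cube([50, 32, 794]);
translate([392, 110, 0]) cube([520, 32, 50]);
translate([392, 110, 744]) cube([520, 32, 50]);


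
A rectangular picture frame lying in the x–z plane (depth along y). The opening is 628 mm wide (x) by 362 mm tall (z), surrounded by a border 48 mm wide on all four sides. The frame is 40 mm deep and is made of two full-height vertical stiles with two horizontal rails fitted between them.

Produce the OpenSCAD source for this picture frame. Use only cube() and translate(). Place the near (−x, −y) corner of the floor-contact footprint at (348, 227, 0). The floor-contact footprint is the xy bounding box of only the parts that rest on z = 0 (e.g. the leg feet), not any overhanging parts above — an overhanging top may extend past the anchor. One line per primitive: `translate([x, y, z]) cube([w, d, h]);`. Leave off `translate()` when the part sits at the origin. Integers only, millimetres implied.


translate([348, 227, 0]) cube([48, 40, 458]);
translate([1024, 227, 0]) cube([48, 40, 458]);
translate([396, 227, 0]) cube([628, 40, 48]);
translate([396, 227, 410]) cube([628, 40, 48]);


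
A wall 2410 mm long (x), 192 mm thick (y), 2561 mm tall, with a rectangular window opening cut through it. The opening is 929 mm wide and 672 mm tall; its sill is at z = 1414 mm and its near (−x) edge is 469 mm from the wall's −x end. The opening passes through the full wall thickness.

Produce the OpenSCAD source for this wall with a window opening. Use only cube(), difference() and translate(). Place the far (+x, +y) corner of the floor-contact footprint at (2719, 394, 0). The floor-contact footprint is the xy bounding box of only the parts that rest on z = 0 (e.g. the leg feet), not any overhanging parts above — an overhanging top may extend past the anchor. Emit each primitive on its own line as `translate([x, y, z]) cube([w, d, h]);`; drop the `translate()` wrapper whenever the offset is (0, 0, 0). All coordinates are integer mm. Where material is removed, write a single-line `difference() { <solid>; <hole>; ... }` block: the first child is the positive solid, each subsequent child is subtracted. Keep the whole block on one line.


difference() { translate([309, 202, 0]) cube([2410, 192, 2561]); translate([778, 202, 1414]) cube([929, 192, 672]); }


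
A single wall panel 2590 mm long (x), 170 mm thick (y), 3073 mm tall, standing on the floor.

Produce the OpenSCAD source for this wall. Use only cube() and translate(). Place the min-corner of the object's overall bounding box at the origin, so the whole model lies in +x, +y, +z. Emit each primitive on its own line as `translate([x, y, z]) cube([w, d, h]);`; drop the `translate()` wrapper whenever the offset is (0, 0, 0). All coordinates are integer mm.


cube([2590, 170, 3073]);


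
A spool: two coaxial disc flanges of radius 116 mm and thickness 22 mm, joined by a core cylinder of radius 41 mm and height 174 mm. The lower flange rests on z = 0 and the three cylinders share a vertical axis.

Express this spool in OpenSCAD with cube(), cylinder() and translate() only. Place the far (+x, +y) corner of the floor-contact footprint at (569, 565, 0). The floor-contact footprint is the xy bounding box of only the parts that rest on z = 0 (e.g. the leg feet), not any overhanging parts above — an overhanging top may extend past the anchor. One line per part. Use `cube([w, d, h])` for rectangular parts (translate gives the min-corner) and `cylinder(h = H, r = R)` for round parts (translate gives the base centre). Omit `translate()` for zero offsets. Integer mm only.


translate([453, 449, 0]) cylinder(h = 22, r = 116);
translate([453, 449, 22]) cylinder(h = 174, r = 41);
translate([453, 449, 196]) cylinder(h = 22, r = 116);


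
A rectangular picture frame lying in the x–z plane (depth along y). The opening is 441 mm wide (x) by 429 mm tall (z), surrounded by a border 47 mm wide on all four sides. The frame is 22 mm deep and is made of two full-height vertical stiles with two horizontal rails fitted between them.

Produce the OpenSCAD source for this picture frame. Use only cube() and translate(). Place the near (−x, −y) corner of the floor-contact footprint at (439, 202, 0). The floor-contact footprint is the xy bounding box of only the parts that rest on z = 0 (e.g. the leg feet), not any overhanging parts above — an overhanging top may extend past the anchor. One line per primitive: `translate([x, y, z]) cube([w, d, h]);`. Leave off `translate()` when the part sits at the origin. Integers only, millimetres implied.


translate([439, 202, 0]) cube([47, 22, 523]);
translate([927, 202, 0]) cube([47, 22, 523]);
translate([486, 202, 0]) cube([441, 22, 47]);
translate([486, 202, 476]) cube([441, 22, 47]);


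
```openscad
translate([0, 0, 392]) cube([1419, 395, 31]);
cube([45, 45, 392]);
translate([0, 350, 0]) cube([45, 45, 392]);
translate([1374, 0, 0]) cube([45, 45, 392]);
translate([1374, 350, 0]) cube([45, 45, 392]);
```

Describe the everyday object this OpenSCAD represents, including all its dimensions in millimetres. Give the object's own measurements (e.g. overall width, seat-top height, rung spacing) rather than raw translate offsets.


A long wooden bench with a 1419 mm (x) × 395 mm (y) seat, 31 mm thick, its top surface 423 mm above the floor. Four 45 mm square legs at the seat corners, flush with the edges, run from z = 0 to the seat underside.


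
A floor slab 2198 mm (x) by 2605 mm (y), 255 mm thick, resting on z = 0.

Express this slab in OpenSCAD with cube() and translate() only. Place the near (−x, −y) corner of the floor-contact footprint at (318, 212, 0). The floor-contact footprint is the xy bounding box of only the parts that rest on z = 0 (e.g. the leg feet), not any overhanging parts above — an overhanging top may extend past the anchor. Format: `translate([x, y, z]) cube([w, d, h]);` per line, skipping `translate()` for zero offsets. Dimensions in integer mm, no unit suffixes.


translate([318, 212, 0]) cube([2198, 2605, 255]);


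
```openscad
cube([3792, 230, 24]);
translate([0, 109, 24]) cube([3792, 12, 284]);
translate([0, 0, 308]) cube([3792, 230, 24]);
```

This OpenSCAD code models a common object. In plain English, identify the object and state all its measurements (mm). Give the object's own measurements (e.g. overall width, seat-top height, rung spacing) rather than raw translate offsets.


An I-beam lying along x, 3792 mm long. Overall section height 332 mm. Two flanges 230 mm wide (y) and 24 mm thick, one on the floor and one at the top; a web 12 mm thick runs between them, centred on the flange width.


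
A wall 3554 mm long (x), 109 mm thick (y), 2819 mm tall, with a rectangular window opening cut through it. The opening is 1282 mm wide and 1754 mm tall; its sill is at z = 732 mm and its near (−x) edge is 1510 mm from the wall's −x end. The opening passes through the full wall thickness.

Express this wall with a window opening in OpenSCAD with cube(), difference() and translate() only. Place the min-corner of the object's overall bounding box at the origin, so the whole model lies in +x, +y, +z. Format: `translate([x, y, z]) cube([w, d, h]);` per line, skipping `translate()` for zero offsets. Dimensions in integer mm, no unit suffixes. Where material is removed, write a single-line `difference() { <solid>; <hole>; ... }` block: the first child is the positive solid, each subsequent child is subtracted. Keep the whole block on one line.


difference() { cube([3554, 109, 2819]); translate([1510, 0, 732]) cube([1282, 109, 1754]); }


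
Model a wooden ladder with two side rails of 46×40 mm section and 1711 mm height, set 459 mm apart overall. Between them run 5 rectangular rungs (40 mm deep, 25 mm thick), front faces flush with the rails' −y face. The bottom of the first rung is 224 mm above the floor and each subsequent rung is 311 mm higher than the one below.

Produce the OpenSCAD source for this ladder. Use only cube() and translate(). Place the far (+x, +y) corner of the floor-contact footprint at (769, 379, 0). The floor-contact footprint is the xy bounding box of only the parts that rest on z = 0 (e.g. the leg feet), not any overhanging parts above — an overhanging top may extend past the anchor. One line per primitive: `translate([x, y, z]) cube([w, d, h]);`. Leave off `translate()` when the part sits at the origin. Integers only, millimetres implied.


// rung span = 459 - 2*46 = 367
// rung[k] z = 224 + k*311
translate([310, 339, 0]) cube([46, 40, 1711]);
translate([723, 339, 0]) cube([46, 40, 1711]);
translate([356, 339, 224]) cube([367, 40, 25]);
translate([356, 339, 535]) cube([367, 40, 25]);
translate([356, 339, 846]) cube([367, 40, 25]);
translate([356, 339, 1157]) cube([367, 40, 25]);
translate([356, 339, 1468]) cube([367, 40, 25]);


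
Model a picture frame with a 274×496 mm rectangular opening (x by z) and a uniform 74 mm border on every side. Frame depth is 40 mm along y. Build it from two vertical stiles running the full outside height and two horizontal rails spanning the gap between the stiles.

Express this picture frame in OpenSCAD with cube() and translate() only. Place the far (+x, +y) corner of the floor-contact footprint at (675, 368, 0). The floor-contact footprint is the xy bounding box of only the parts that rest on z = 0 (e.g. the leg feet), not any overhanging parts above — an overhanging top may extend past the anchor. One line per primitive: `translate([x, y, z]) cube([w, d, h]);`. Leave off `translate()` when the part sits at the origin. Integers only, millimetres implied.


translate([253, 328, 0]) cube([74, 40, 644]);
translate([601, 328, 0]) cube([74, 40, 644]);
translate([327, 328, 0]) cube([274, 40, 74]);
translate([327, 328, 570]) cube([274, 40, 74]);


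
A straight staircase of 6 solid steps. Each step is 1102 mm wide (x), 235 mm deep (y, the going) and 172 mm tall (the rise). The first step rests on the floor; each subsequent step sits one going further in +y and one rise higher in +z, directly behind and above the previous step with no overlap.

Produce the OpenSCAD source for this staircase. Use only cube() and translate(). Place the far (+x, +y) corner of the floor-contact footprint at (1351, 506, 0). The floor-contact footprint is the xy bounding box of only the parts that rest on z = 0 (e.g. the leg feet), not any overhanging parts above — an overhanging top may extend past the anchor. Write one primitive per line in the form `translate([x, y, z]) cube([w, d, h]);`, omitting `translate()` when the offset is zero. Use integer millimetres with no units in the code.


translate([249, 271, 0]) cube([1102, 235, 172]);
translate([249, 506, 172]) cube([1102, 235, 172]);
translate([249, 741, 344]) cube([1102, 235, 172]);
translate([249, 976, 516]) cube([1102, 235, 172]);
translate([249, 1211, 688]) cube([1102, 235, 172]);
translate([249, 1446, 860]) cube([1102, 235, 172]);


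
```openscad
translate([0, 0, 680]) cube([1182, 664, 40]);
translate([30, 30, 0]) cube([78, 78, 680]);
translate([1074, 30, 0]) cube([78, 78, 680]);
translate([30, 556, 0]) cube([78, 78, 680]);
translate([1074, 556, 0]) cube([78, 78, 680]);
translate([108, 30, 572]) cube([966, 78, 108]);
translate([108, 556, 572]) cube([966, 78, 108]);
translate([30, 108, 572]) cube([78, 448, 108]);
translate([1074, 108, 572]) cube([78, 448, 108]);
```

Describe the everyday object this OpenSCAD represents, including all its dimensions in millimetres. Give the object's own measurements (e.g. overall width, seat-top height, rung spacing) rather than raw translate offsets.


A rectangular dining table. The top is 1182×664×40 mm with its upper surface at z = 720 mm. It stands on four 78×78 mm square legs, each inset 30 mm from the nearest pair of top edges, running from the floor to the underside of the top. Four apron rails, 78 mm thick and 108 mm tall, run between adjacent legs with their top edges flush with the underside of the top and their outer faces flush with the legs' outer faces.


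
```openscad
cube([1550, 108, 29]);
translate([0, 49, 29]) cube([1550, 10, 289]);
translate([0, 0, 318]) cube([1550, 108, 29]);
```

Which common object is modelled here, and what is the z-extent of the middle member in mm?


An I-beam. The web height is 289 mm.

Two wide flanges with a thin centred web — an I-beam. Overall 347 mm minus two 29 mm flanges gives a web of 347 − 2·29 = 289 mm.


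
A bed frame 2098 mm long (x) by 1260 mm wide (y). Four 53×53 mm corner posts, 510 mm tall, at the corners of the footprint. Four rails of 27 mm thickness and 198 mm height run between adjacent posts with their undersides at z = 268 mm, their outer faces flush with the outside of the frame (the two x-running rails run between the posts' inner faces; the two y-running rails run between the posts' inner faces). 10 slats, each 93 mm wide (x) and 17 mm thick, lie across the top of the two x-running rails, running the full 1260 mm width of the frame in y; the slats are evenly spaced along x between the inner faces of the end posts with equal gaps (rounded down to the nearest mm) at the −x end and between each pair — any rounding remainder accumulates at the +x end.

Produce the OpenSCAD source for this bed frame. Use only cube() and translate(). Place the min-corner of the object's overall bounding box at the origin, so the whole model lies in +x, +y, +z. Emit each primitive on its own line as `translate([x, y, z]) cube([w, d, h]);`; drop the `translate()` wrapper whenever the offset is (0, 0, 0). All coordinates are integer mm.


cube([53, 53, 510]);
translate([0, 1207, 0]) cube([53, 53, 510]);
translate([2045, 0, 0]) cube([53, 53, 510]);
translate([2045, 1207, 0]) cube([53, 53, 510]);
translate([53, 0, 268]) cube([1992, 27, 198]);
translate([53, 1233, 268]) cube([1992, 27, 198]);
translate([0, 53, 268]) cube([27, 1154, 198]);
translate([2071, 53, 268]) cube([27, 1154, 198]);
translate([149, 0, 466]) cube([93, 1260, 17]);
translate([338, 0, 466]) cube([93, 1260, 17]);
translate([527, 0, 466]) cube([93, 1260, 17]);
translate([716, 0, 466]) cube([93, 1260, 17]);
translate([905, 0, 466]) cube([93, 1260, 17]);
translate([1094, 0, 466]) cube([93, 1260, 17]);
translate([1283, 0, 466]) cube([93, 1260, 17]);
translate([1472, 0, 466]) cube([93, 1260, 17]);
translate([1661, 0, 466]) cube([93, 1260, 17]);
translate([1850, 0, 466]) cube([93, 1260, 17]);


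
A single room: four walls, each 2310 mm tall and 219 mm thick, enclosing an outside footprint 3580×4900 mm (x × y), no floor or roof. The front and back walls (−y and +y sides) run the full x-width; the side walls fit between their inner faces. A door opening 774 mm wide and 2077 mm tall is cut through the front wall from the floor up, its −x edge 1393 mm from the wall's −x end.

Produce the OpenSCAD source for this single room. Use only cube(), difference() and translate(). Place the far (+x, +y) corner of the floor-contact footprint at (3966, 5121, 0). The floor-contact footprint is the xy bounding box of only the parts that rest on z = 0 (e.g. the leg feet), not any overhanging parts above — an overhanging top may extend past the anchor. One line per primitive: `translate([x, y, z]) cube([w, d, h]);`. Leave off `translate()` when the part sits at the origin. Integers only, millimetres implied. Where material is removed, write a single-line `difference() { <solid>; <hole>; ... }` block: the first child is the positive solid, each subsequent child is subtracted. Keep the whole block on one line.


difference() { translate([386, 221, 0]) cube([3580, 219, 2310]); translate([1779, 221, 0]) cube([774, 219, 2077]); }
translate([386, 4902, 0]) cube([3580, 219, 2310]);
translate([386, 440, 0]) cube([219, 4462, 2310]);
translate([3747, 440, 0]) cube([219, 4462, 2310]);
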